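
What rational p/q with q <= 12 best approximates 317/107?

3/1

Expand x = 317/107 as a continued fraction with the Euclidean algorithm:
  317 = 2*107 + 103, so a_0 = 2.
  107 = 1*103 + 4, so a_1 = 1.
  103 = 25*4 + 3, so a_2 = 25.
  4 = 1*3 + 1, so a_3 = 1.
  3 = 3*1 + 0, so a_4 = 3.
so x = [2; 1, 25, 1, 3].
Convergents (p_i = a_i*p_{i-1} + p_{i-2}, q_i = a_i*q_{i-1} + q_{i-2} with p_{-2}=0, p_{-1}=1, q_{-2}=1, q_{-1}=0), until the denominator exceeds 12:
  i=0: a_0=2, p_0 = 2*1 + 0 = 2, q_0 = 2*0 + 1 = 1.
  i=1: a_1=1, p_1 = 1*2 + 1 = 3, q_1 = 1*1 + 0 = 1.
  i=2: a_2=25, p_2 = 25*3 + 2 = 77, q_2 = 25*1 + 1 = 26.
q_2 = 26 > 12, so the last convergent with denominator <= 12 is p_1/q_1 = 3/1.
The closest fraction with denominator <= 12 is either p_1/q_1 or the intermediate fraction (k*p_1 + p_0)/(k*q_1 + q_0) with the largest k >= 1 whose denominator stays <= 12; these approach x as k grows, and every other convergent or intermediate fraction in range is farther away.
Largest k: floor((12 - q_0)/q_1) = floor((12 - 1)/1) = 11.
That gives (11*3 + 2)/(11*1 + 1) = 35/12.
Compare the errors: |x - 3/1| = |317*1 - 3*107|/(107*1) = 4/107, and |x - 35/12| = |317*12 - 35*107|/(107*12) = 59/1284.
Cross-multiplying, 4*1284 = 5136 < 6313 = 59*107, so 4/107 is smaller: the convergent 3/1 is closer to x than 35/12.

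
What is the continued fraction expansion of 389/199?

[1; 1, 21, 9]

Run the Euclidean algorithm on 389 and 199; the successive quotients are the partial quotients a_0, a_1, ... (each step inverts the fractional part left over by the previous one):
  389 = 1*199 + 190, so a_0 = 1.
  199 = 1*190 + 9, so a_1 = 1.
  190 = 21*9 + 1, so a_2 = 21.
  9 = 9*1 + 0, so a_3 = 9.
The remainder reaches 0 after 4 divisions, so the expansion has 4 partial quotients, read off in order.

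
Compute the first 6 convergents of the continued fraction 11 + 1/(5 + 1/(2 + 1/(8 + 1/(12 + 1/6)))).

11/1, 56/5, 123/11, 1040/93, 12603/1127, 76658/6855

Using the convergent recurrence p_i = a_i*p_{i-1} + p_{i-2}, q_i = a_i*q_{i-1} + q_{i-2} with p_{-2}=0, p_{-1}=1, q_{-2}=1, q_{-1}=0:
  i=0: a_0=11, p_0 = 11*1 + 0 = 11, q_0 = 11*0 + 1 = 1.
  i=1: a_1=5, p_1 = 5*11 + 1 = 56, q_1 = 5*1 + 0 = 5.
  i=2: a_2=2, p_2 = 2*56 + 11 = 123, q_2 = 2*5 + 1 = 11.
  i=3: a_3=8, p_3 = 8*123 + 56 = 1040, q_3 = 8*11 + 5 = 93.
  i=4: a_4=12, p_4 = 12*1040 + 123 = 12603, q_4 = 12*93 + 11 = 1127.
  i=5: a_5=6, p_5 = 6*12603 + 1040 = 76658, q_5 = 6*1127 + 93 = 6855.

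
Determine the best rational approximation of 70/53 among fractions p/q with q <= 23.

29/22

Expand x = 70/53 as a continued fraction with the Euclidean algorithm:
  70 = 1*53 + 17, so a_0 = 1.
  53 = 3*17 + 2, so a_1 = 3.
  17 = 8*2 + 1, so a_2 = 8.
  2 = 2*1 + 0, so a_3 = 2.
so x = [1; 3, 8, 2].
Convergents (p_i = a_i*p_{i-1} + p_{i-2}, q_i = a_i*q_{i-1} + q_{i-2} with p_{-2}=0, p_{-1}=1, q_{-2}=1, q_{-1}=0), until the denominator exceeds 23:
  i=0: a_0=1, p_0 = 1*1 + 0 = 1, q_0 = 1*0 + 1 = 1.
  i=1: a_1=3, p_1 = 3*1 + 1 = 4, q_1 = 3*1 + 0 = 3.
  i=2: a_2=8, p_2 = 8*4 + 1 = 33, q_2 = 8*3 + 1 = 25.
q_2 = 25 > 23, so the last convergent with denominator <= 23 is p_1/q_1 = 4/3.
The closest fraction with denominator <= 23 is either p_1/q_1 or the intermediate fraction (k*p_1 + p_0)/(k*q_1 + q_0) with the largest k >= 1 whose denominator stays <= 23; these approach x as k grows, and every other convergent or intermediate fraction in range is farther away.
Largest k: floor((23 - q_0)/q_1) = floor((23 - 1)/3) = 7.
That gives (7*4 + 1)/(7*3 + 1) = 29/22.
Compare the errors: |x - 4/3| = |70*3 - 4*53|/(53*3) = 2/159, and |x - 29/22| = |70*22 - 29*53|/(53*22) = 3/1166.
Cross-multiplying, 3*159 = 477 < 2332 = 2*1166, so 3/1166 is smaller: the intermediate fraction 29/22 is closer to x than 4/3.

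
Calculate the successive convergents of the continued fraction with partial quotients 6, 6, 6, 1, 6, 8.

Using the convergent recurrence p_i = a_i*p_{i-1} + p_{i-2}, q_i = a_i*q_{i-1} + q_{i-2} with p_{-2}=0, p_{-1}=1, q_{-2}=1, q_{-1}=0:
  i=0: a_0=6, p_0 = 6*1 + 0 = 6, q_0 = 6*0 + 1 = 1.
  i=1: a_1=6, p_1 = 6*6 + 1 = 37, q_1 = 6*1 + 0 = 6.
  i=2: a_2=6, p_2 = 6*37 + 6 = 228, q_2 = 6*6 + 1 = 37.
  i=3: a_3=1, p_3 = 1*228 + 37 = 265, q_3 = 1*37 + 6 = 43.
  i=4: a_4=6, p_4 = 6*265 + 228 = 1818, q_4 = 6*43 + 37 = 295.
  i=5: a_5=8, p_5 = 8*1818 + 265 = 14809, q_5 = 8*295 + 43 = 2403.

6/1, 37/6, 228/37, 265/43, 1818/295, 14809/2403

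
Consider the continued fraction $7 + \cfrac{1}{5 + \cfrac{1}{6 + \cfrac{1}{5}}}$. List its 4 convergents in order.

7/1, 36/5, 223/31, 1151/160

Using the convergent recurrence p_i = a_i*p_{i-1} + p_{i-2}, q_i = a_i*q_{i-1} + q_{i-2} with p_{-2}=0, p_{-1}=1, q_{-2}=1, q_{-1}=0:
  i=0: a_0=7, p_0 = 7*1 + 0 = 7, q_0 = 7*0 + 1 = 1.
  i=1: a_1=5, p_1 = 5*7 + 1 = 36, q_1 = 5*1 + 0 = 5.
  i=2: a_2=6, p_2 = 6*36 + 7 = 223, q_2 = 6*5 + 1 = 31.
  i=3: a_3=5, p_3 = 5*223 + 36 = 1151, q_3 = 5*31 + 5 = 160.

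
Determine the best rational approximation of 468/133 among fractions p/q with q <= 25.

88/25

Expand x = 468/133 as a continued fraction with the Euclidean algorithm:
  468 = 3*133 + 69, so a_0 = 3.
  133 = 1*69 + 64, so a_1 = 1.
  69 = 1*64 + 5, so a_2 = 1.
  64 = 12*5 + 4, so a_3 = 12.
  5 = 1*4 + 1, so a_4 = 1.
  4 = 4*1 + 0, so a_5 = 4.
so x = [3; 1, 1, 12, 1, 4].
Convergents (p_i = a_i*p_{i-1} + p_{i-2}, q_i = a_i*q_{i-1} + q_{i-2} with p_{-2}=0, p_{-1}=1, q_{-2}=1, q_{-1}=0), until the denominator exceeds 25:
  i=0: a_0=3, p_0 = 3*1 + 0 = 3, q_0 = 3*0 + 1 = 1.
  i=1: a_1=1, p_1 = 1*3 + 1 = 4, q_1 = 1*1 + 0 = 1.
  i=2: a_2=1, p_2 = 1*4 + 3 = 7, q_2 = 1*1 + 1 = 2.
  i=3: a_3=12, p_3 = 12*7 + 4 = 88, q_3 = 12*2 + 1 = 25.
  i=4: a_4=1, p_4 = 1*88 + 7 = 95, q_4 = 1*25 + 2 = 27.
q_4 = 27 > 25, so the last convergent with denominator <= 25 is p_3/q_3 = 88/25.
The closest fraction with denominator <= 25 is either p_3/q_3 or the intermediate fraction (k*p_3 + p_2)/(k*q_3 + q_2) with the largest k >= 1 whose denominator stays <= 25; these approach x as k grows, and every other convergent or intermediate fraction in range is farther away.
Largest k: floor((25 - q_2)/q_3) = floor((25 - 2)/25) = 0.
Since k = 0, no intermediate fraction beyond p_3/q_3 has denominator <= 25, so the convergent 88/25 is the closest (its error is |468*25 - 88*133|/(133*25) = 4/3325).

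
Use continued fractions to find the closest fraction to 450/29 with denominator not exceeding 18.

264/17

Expand x = 450/29 as a continued fraction with the Euclidean algorithm:
  450 = 15*29 + 15, so a_0 = 15.
  29 = 1*15 + 14, so a_1 = 1.
  15 = 1*14 + 1, so a_2 = 1.
  14 = 14*1 + 0, so a_3 = 14.
so x = [15; 1, 1, 14].
Convergents (p_i = a_i*p_{i-1} + p_{i-2}, q_i = a_i*q_{i-1} + q_{i-2} with p_{-2}=0, p_{-1}=1, q_{-2}=1, q_{-1}=0), until the denominator exceeds 18:
  i=0: a_0=15, p_0 = 15*1 + 0 = 15, q_0 = 15*0 + 1 = 1.
  i=1: a_1=1, p_1 = 1*15 + 1 = 16, q_1 = 1*1 + 0 = 1.
  i=2: a_2=1, p_2 = 1*16 + 15 = 31, q_2 = 1*1 + 1 = 2.
  i=3: a_3=14, p_3 = 14*31 + 16 = 450, q_3 = 14*2 + 1 = 29.
q_3 = 29 > 18, so the last convergent with denominator <= 18 is p_2/q_2 = 31/2.
The closest fraction with denominator <= 18 is either p_2/q_2 or the intermediate fraction (k*p_2 + p_1)/(k*q_2 + q_1) with the largest k >= 1 whose denominator stays <= 18; these approach x as k grows, and every other convergent or intermediate fraction in range is farther away.
Largest k: floor((18 - q_1)/q_2) = floor((18 - 1)/2) = 8.
That gives (8*31 + 16)/(8*2 + 1) = 264/17.
Compare the errors: |x - 31/2| = |450*2 - 31*29|/(29*2) = 1/58, and |x - 264/17| = |450*17 - 264*29|/(29*17) = 6/493.
Cross-multiplying, 6*58 = 348 < 493 = 1*493, so 6/493 is smaller: the intermediate fraction 264/17 is closer to x than 31/2.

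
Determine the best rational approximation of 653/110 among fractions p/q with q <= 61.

279/47

Expand x = 653/110 as a continued fraction with the Euclidean algorithm:
  653 = 5*110 + 103, so a_0 = 5.
  110 = 1*103 + 7, so a_1 = 1.
  103 = 14*7 + 5, so a_2 = 14.
  7 = 1*5 + 2, so a_3 = 1.
  5 = 2*2 + 1, so a_4 = 2.
  2 = 2*1 + 0, so a_5 = 2.
so x = [5; 1, 14, 1, 2, 2].
Convergents (p_i = a_i*p_{i-1} + p_{i-2}, q_i = a_i*q_{i-1} + q_{i-2} with p_{-2}=0, p_{-1}=1, q_{-2}=1, q_{-1}=0), until the denominator exceeds 61:
  i=0: a_0=5, p_0 = 5*1 + 0 = 5, q_0 = 5*0 + 1 = 1.
  i=1: a_1=1, p_1 = 1*5 + 1 = 6, q_1 = 1*1 + 0 = 1.
  i=2: a_2=14, p_2 = 14*6 + 5 = 89, q_2 = 14*1 + 1 = 15.
  i=3: a_3=1, p_3 = 1*89 + 6 = 95, q_3 = 1*15 + 1 = 16.
  i=4: a_4=2, p_4 = 2*95 + 89 = 279, q_4 = 2*16 + 15 = 47.
  i=5: a_5=2, p_5 = 2*279 + 95 = 653, q_5 = 2*47 + 16 = 110.
q_5 = 110 > 61, so the last convergent with denominator <= 61 is p_4/q_4 = 279/47.
The closest fraction with denominator <= 61 is either p_4/q_4 or the intermediate fraction (k*p_4 + p_3)/(k*q_4 + q_3) with the largest k >= 1 whose denominator stays <= 61; these approach x as k grows, and every other convergent or intermediate fraction in range is farther away.
Largest k: floor((61 - q_3)/q_4) = floor((61 - 16)/47) = 0.
Since k = 0, no intermediate fraction beyond p_4/q_4 has denominator <= 61, so the convergent 279/47 is the closest (its error is |653*47 - 279*110|/(110*47) = 1/5170).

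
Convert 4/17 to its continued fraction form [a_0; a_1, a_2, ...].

Run the Euclidean algorithm on 4 and 17; the successive quotients are the partial quotients a_0, a_1, ... (each step inverts the fractional part left over by the previous one):
  4 = 0*17 + 4, so a_0 = 0.
  17 = 4*4 + 1, so a_1 = 4.
  4 = 4*1 + 0, so a_2 = 4.
The remainder reaches 0 after 3 divisions, so the expansion has 3 partial quotients, read off in order.

[0; 4, 4]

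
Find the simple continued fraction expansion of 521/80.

[6; 1, 1, 19, 2]

Run the Euclidean algorithm on 521 and 80; the successive quotients are the partial quotients a_0, a_1, ... (each step inverts the fractional part left over by the previous one):
  521 = 6*80 + 41, so a_0 = 6.
  80 = 1*41 + 39, so a_1 = 1.
  41 = 1*39 + 2, so a_2 = 1.
  39 = 19*2 + 1, so a_3 = 19.
  2 = 2*1 + 0, so a_4 = 2.
The remainder reaches 0 after 5 divisions, so the expansion has 5 partial quotients, read off in order.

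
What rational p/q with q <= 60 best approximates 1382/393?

Expand x = 1382/393 as a continued fraction with the Euclidean algorithm:
  1382 = 3*393 + 203, so a_0 = 3.
  393 = 1*203 + 190, so a_1 = 1.
  203 = 1*190 + 13, so a_2 = 1.
  190 = 14*13 + 8, so a_3 = 14.
  13 = 1*8 + 5, so a_4 = 1.
  8 = 1*5 + 3, so a_5 = 1.
  5 = 1*3 + 2, so a_6 = 1.
  3 = 1*2 + 1, so a_7 = 1.
  2 = 2*1 + 0, so a_8 = 2.
so x = [3; 1, 1, 14, 1, 1, 1, 1, 2].
Convergents (p_i = a_i*p_{i-1} + p_{i-2}, q_i = a_i*q_{i-1} + q_{i-2} with p_{-2}=0, p_{-1}=1, q_{-2}=1, q_{-1}=0), until the denominator exceeds 60:
  i=0: a_0=3, p_0 = 3*1 + 0 = 3, q_0 = 3*0 + 1 = 1.
  i=1: a_1=1, p_1 = 1*3 + 1 = 4, q_1 = 1*1 + 0 = 1.
  i=2: a_2=1, p_2 = 1*4 + 3 = 7, q_2 = 1*1 + 1 = 2.
  i=3: a_3=14, p_3 = 14*7 + 4 = 102, q_3 = 14*2 + 1 = 29.
  i=4: a_4=1, p_4 = 1*102 + 7 = 109, q_4 = 1*29 + 2 = 31.
  i=5: a_5=1, p_5 = 1*109 + 102 = 211, q_5 = 1*31 + 29 = 60.
  i=6: a_6=1, p_6 = 1*211 + 109 = 320, q_6 = 1*60 + 31 = 91.
q_6 = 91 > 60, so the last convergent with denominator <= 60 is p_5/q_5 = 211/60.
The closest fraction with denominator <= 60 is either p_5/q_5 or the intermediate fraction (k*p_5 + p_4)/(k*q_5 + q_4) with the largest k >= 1 whose denominator stays <= 60; these approach x as k grows, and every other convergent or intermediate fraction in range is farther away.
Largest k: floor((60 - q_4)/q_5) = floor((60 - 31)/60) = 0.
Since k = 0, no intermediate fraction beyond p_5/q_5 has denominator <= 60, so the convergent 211/60 is the closest (its error is |1382*60 - 211*393|/(393*60) = 3/23580).

211/60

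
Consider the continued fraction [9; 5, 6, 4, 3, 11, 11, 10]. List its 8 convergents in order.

9/1, 46/5, 285/31, 1186/129, 3843/418, 43459/4727, 481892/52415, 4862379/528877

Using the convergent recurrence p_i = a_i*p_{i-1} + p_{i-2}, q_i = a_i*q_{i-1} + q_{i-2} with p_{-2}=0, p_{-1}=1, q_{-2}=1, q_{-1}=0:
  i=0: a_0=9, p_0 = 9*1 + 0 = 9, q_0 = 9*0 + 1 = 1.
  i=1: a_1=5, p_1 = 5*9 + 1 = 46, q_1 = 5*1 + 0 = 5.
  i=2: a_2=6, p_2 = 6*46 + 9 = 285, q_2 = 6*5 + 1 = 31.
  i=3: a_3=4, p_3 = 4*285 + 46 = 1186, q_3 = 4*31 + 5 = 129.
  i=4: a_4=3, p_4 = 3*1186 + 285 = 3843, q_4 = 3*129 + 31 = 418.
  i=5: a_5=11, p_5 = 11*3843 + 1186 = 43459, q_5 = 11*418 + 129 = 4727.
  i=6: a_6=11, p_6 = 11*43459 + 3843 = 481892, q_6 = 11*4727 + 418 = 52415.
  i=7: a_7=10, p_7 = 10*481892 + 43459 = 4862379, q_7 = 10*52415 + 4727 = 528877.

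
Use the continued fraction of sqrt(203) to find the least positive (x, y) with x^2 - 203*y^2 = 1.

(x, y) = (57, 4)

First expand sqrt(203) as a continued fraction. With x_i = (sqrt(203) + m_i)/d_i and (m_0, d_0) = (0, 1): a_0 = floor(sqrt(203)) = 14, since 14^2 = 196 <= 203 < 225 = 15^2.
Iterate m_{i+1} = d_i*a_i - m_i, d_{i+1} = (203 - m_{i+1}^2)/d_i, a_{i+1} = floor((a_0 + m_{i+1})/d_{i+1}):
  m_1 = 1*14 - 0 = 14, d_1 = (203 - 14^2)/1 = 7/1 = 7, a_1 = floor((14 + 14)/7) = 4.
  m_2 = 7*4 - 14 = 14, d_2 = (203 - 14^2)/7 = 7/7 = 1, a_2 = floor((14 + 14)/1) = 28.
  m_3 = 1*28 - 14 = 14, d_3 = (203 - 14^2)/1 = 7/1 = 7: (m_3, d_3) = (m_1, d_1) = (14, 7), so from here the quotients repeat a_1, a_2; the period length is 2.
So sqrt(203) = [14; (4, 28)] with period length k = 2.
k is even, so the fundamental solution of x^2 - 203y^2 = 1 is (p_{k-1}, q_{k-1}) = (p_1, q_1); compute convergents through index 1.
Convergents (p_i = a_i*p_{i-1} + p_{i-2}, q_i = a_i*q_{i-1} + q_{i-2} with p_{-2}=0, p_{-1}=1, q_{-2}=1, q_{-1}=0):
  i=0: a_0=14, p_0 = 14*1 + 0 = 14, q_0 = 14*0 + 1 = 1.
  i=1: a_1=4, p_1 = 4*14 + 1 = 57, q_1 = 4*1 + 0 = 4.
Check: 57^2 - 203*4^2 = 3249 - 3248 = 1, so (x, y) = (57, 4) solves the equation, and by the theorem it is the least positive solution.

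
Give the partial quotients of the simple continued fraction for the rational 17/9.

Run the Euclidean algorithm on 17 and 9; the successive quotients are the partial quotients a_0, a_1, ... (each step inverts the fractional part left over by the previous one):
  17 = 1*9 + 8, so a_0 = 1.
  9 = 1*8 + 1, so a_1 = 1.
  8 = 8*1 + 0, so a_2 = 8.
The remainder reaches 0 after 3 divisions, so the expansion has 3 partial quotients, read off in order.

[1; 1, 8]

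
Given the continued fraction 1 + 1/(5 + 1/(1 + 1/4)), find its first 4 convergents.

1/1, 6/5, 7/6, 34/29

Using the convergent recurrence p_i = a_i*p_{i-1} + p_{i-2}, q_i = a_i*q_{i-1} + q_{i-2} with p_{-2}=0, p_{-1}=1, q_{-2}=1, q_{-1}=0:
  i=0: a_0=1, p_0 = 1*1 + 0 = 1, q_0 = 1*0 + 1 = 1.
  i=1: a_1=5, p_1 = 5*1 + 1 = 6, q_1 = 5*1 + 0 = 5.
  i=2: a_2=1, p_2 = 1*6 + 1 = 7, q_2 = 1*5 + 1 = 6.
  i=3: a_3=4, p_3 = 4*7 + 6 = 34, q_3 = 4*6 + 5 = 29.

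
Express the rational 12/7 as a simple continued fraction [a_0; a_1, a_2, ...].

[1; 1, 2, 2]

Run the Euclidean algorithm on 12 and 7; the successive quotients are the partial quotients a_0, a_1, ... (each step inverts the fractional part left over by the previous one):
  12 = 1*7 + 5, so a_0 = 1.
  7 = 1*5 + 2, so a_1 = 1.
  5 = 2*2 + 1, so a_2 = 2.
  2 = 2*1 + 0, so a_3 = 2.
The remainder reaches 0 after 4 divisions, so the expansion has 4 partial quotients, read off in order.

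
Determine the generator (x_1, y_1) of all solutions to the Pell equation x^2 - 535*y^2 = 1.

(x, y) = (1618804, 69987)

First expand sqrt(535) as a continued fraction. With x_i = (sqrt(535) + m_i)/d_i and (m_0, d_0) = (0, 1): a_0 = floor(sqrt(535)) = 23, since 23^2 = 529 <= 535 < 576 = 24^2.
Iterate m_{i+1} = d_i*a_i - m_i, d_{i+1} = (535 - m_{i+1}^2)/d_i, a_{i+1} = floor((a_0 + m_{i+1})/d_{i+1}):
  m_1 = 1*23 - 0 = 23, d_1 = (535 - 23^2)/1 = 6/1 = 6, a_1 = floor((23 + 23)/6) = 7.
  m_2 = 6*7 - 23 = 19, d_2 = (535 - 19^2)/6 = 174/6 = 29, a_2 = floor((23 + 19)/29) = 1.
  m_3 = 29*1 - 19 = 10, d_3 = (535 - 10^2)/29 = 435/29 = 15, a_3 = floor((23 + 10)/15) = 2.
  m_4 = 15*2 - 10 = 20, d_4 = (535 - 20^2)/15 = 135/15 = 9, a_4 = floor((23 + 20)/9) = 4.
  m_5 = 9*4 - 20 = 16, d_5 = (535 - 16^2)/9 = 279/9 = 31, a_5 = floor((23 + 16)/31) = 1.
  m_6 = 31*1 - 16 = 15, d_6 = (535 - 15^2)/31 = 310/31 = 10, a_6 = floor((23 + 15)/10) = 3.
  m_7 = 10*3 - 15 = 15, d_7 = (535 - 15^2)/10 = 310/10 = 31, a_7 = floor((23 + 15)/31) = 1.
  m_8 = 31*1 - 15 = 16, d_8 = (535 - 16^2)/31 = 279/31 = 9, a_8 = floor((23 + 16)/9) = 4.
  m_9 = 9*4 - 16 = 20, d_9 = (535 - 20^2)/9 = 135/9 = 15, a_9 = floor((23 + 20)/15) = 2.
  m_10 = 15*2 - 20 = 10, d_10 = (535 - 10^2)/15 = 435/15 = 29, a_10 = floor((23 + 10)/29) = 1.
  m_11 = 29*1 - 10 = 19, d_11 = (535 - 19^2)/29 = 174/29 = 6, a_11 = floor((23 + 19)/6) = 7.
  m_12 = 6*7 - 19 = 23, d_12 = (535 - 23^2)/6 = 6/6 = 1, a_12 = floor((23 + 23)/1) = 46.
  m_13 = 1*46 - 23 = 23, d_13 = (535 - 23^2)/1 = 6/1 = 6: (m_13, d_13) = (m_1, d_1) = (23, 6), so from here the quotients repeat a_1, ..., a_12; the period length is 12.
So sqrt(535) = [23; (7, 1, 2, 4, 1, 3, 1, 4, 2, 1, 7, 46)] with period length k = 12.
k is even, so the fundamental solution of x^2 - 535y^2 = 1 is (p_{k-1}, q_{k-1}) = (p_11, q_11); compute convergents through index 11.
Convergents (p_i = a_i*p_{i-1} + p_{i-2}, q_i = a_i*q_{i-1} + q_{i-2} with p_{-2}=0, p_{-1}=1, q_{-2}=1, q_{-1}=0):
  i=0: a_0=23, p_0 = 23*1 + 0 = 23, q_0 = 23*0 + 1 = 1.
  i=1: a_1=7, p_1 = 7*23 + 1 = 162, q_1 = 7*1 + 0 = 7.
  i=2: a_2=1, p_2 = 1*162 + 23 = 185, q_2 = 1*7 + 1 = 8.
  i=3: a_3=2, p_3 = 2*185 + 162 = 532, q_3 = 2*8 + 7 = 23.
  i=4: a_4=4, p_4 = 4*532 + 185 = 2313, q_4 = 4*23 + 8 = 100.
  i=5: a_5=1, p_5 = 1*2313 + 532 = 2845, q_5 = 1*100 + 23 = 123.
  i=6: a_6=3, p_6 = 3*2845 + 2313 = 10848, q_6 = 3*123 + 100 = 469.
  i=7: a_7=1, p_7 = 1*10848 + 2845 = 13693, q_7 = 1*469 + 123 = 592.
  i=8: a_8=4, p_8 = 4*13693 + 10848 = 65620, q_8 = 4*592 + 469 = 2837.
  i=9: a_9=2, p_9 = 2*65620 + 13693 = 144933, q_9 = 2*2837 + 592 = 6266.
  i=10: a_10=1, p_10 = 1*144933 + 65620 = 210553, q_10 = 1*6266 + 2837 = 9103.
  i=11: a_11=7, p_11 = 7*210553 + 144933 = 1618804, q_11 = 7*9103 + 6266 = 69987.
Check: 1618804^2 - 535*69987^2 = 2620526390416 - 2620526390415 = 1, so (x, y) = (1618804, 69987) solves the equation, and by the theorem it is the least positive solution.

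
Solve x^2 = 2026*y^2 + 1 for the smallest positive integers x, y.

(x, y) = (4051, 90)

First expand sqrt(2026) as a continued fraction. With x_i = (sqrt(2026) + m_i)/d_i and (m_0, d_0) = (0, 1): a_0 = floor(sqrt(2026)) = 45, since 45^2 = 2025 <= 2026 < 2116 = 46^2.
Iterate m_{i+1} = d_i*a_i - m_i, d_{i+1} = (2026 - m_{i+1}^2)/d_i, a_{i+1} = floor((a_0 + m_{i+1})/d_{i+1}):
  m_1 = 1*45 - 0 = 45, d_1 = (2026 - 45^2)/1 = 1/1 = 1, a_1 = floor((45 + 45)/1) = 90.
  m_2 = 1*90 - 45 = 45, d_2 = (2026 - 45^2)/1 = 1/1 = 1: (m_2, d_2) = (m_1, d_1) = (45, 1), so from here the quotient a_1 repeats; the period length is 1.
So sqrt(2026) = [45; (90)] with period length k = 1.
k is odd, so (p_{k-1}, q_{k-1}) only solves x^2 - 2026y^2 = -1 and the fundamental solution of x^2 - 2026y^2 = 1 is (p_{2k-1}, q_{2k-1}) = (p_1, q_1); compute convergents through index 1, running through the period twice.
Convergents (p_i = a_i*p_{i-1} + p_{i-2}, q_i = a_i*q_{i-1} + q_{i-2} with p_{-2}=0, p_{-1}=1, q_{-2}=1, q_{-1}=0):
  i=0: a_0=45, p_0 = 45*1 + 0 = 45, q_0 = 45*0 + 1 = 1.
  i=1: a_1=90, p_1 = 90*45 + 1 = 4051, q_1 = 90*1 + 0 = 90.
Indeed p_0^2 - 2026*q_0^2 = 2025 - 2026 = -1, not +1.
Check: 4051^2 - 2026*90^2 = 16410601 - 16410600 = 1, so (x, y) = (4051, 90) solves the equation, and by the theorem it is the least positive solution.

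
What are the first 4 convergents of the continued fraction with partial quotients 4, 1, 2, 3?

Using the convergent recurrence p_i = a_i*p_{i-1} + p_{i-2}, q_i = a_i*q_{i-1} + q_{i-2} with p_{-2}=0, p_{-1}=1, q_{-2}=1, q_{-1}=0:
  i=0: a_0=4, p_0 = 4*1 + 0 = 4, q_0 = 4*0 + 1 = 1.
  i=1: a_1=1, p_1 = 1*4 + 1 = 5, q_1 = 1*1 + 0 = 1.
  i=2: a_2=2, p_2 = 2*5 + 4 = 14, q_2 = 2*1 + 1 = 3.
  i=3: a_3=3, p_3 = 3*14 + 5 = 47, q_3 = 3*3 + 1 = 10.

4/1, 5/1, 14/3, 47/10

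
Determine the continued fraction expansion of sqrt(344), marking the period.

[18; (1, 1, 4, 1, 3, 1, 4, 1, 1, 36)]

Write x_i = (sqrt(344) + m_i)/d_i with (m_0, d_0) = (0, 1). a_0 = floor(sqrt(344)) = 18, since 18^2 = 324 <= 344 < 361 = 19^2.
Iterate m_{i+1} = d_i*a_i - m_i, d_{i+1} = (344 - m_{i+1}^2)/d_i, a_{i+1} = floor((a_0 + m_{i+1})/d_{i+1}):
  m_1 = 1*18 - 0 = 18, d_1 = (344 - 18^2)/1 = 20/1 = 20, a_1 = floor((18 + 18)/20) = 1.
  m_2 = 20*1 - 18 = 2, d_2 = (344 - 2^2)/20 = 340/20 = 17, a_2 = floor((18 + 2)/17) = 1.
  m_3 = 17*1 - 2 = 15, d_3 = (344 - 15^2)/17 = 119/17 = 7, a_3 = floor((18 + 15)/7) = 4.
  m_4 = 7*4 - 15 = 13, d_4 = (344 - 13^2)/7 = 175/7 = 25, a_4 = floor((18 + 13)/25) = 1.
  m_5 = 25*1 - 13 = 12, d_5 = (344 - 12^2)/25 = 200/25 = 8, a_5 = floor((18 + 12)/8) = 3.
  m_6 = 8*3 - 12 = 12, d_6 = (344 - 12^2)/8 = 200/8 = 25, a_6 = floor((18 + 12)/25) = 1.
  m_7 = 25*1 - 12 = 13, d_7 = (344 - 13^2)/25 = 175/25 = 7, a_7 = floor((18 + 13)/7) = 4.
  m_8 = 7*4 - 13 = 15, d_8 = (344 - 15^2)/7 = 119/7 = 17, a_8 = floor((18 + 15)/17) = 1.
  m_9 = 17*1 - 15 = 2, d_9 = (344 - 2^2)/17 = 340/17 = 20, a_9 = floor((18 + 2)/20) = 1.
  m_10 = 20*1 - 2 = 18, d_10 = (344 - 18^2)/20 = 20/20 = 1, a_10 = floor((18 + 18)/1) = 36.
  m_11 = 1*36 - 18 = 18, d_11 = (344 - 18^2)/1 = 20/1 = 20: (m_11, d_11) = (m_1, d_1) = (18, 20), so from here the quotients repeat a_1, ..., a_10; the period length is 10.
Hence the expansion of sqrt(344) is a_0 = 18 followed by the repeating block 1, 1, 4, 1, 3, 1, 4, 1, 1, 36 (period 10).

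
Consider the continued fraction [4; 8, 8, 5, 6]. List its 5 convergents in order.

4/1, 33/8, 268/65, 1373/333, 8506/2063

Using the convergent recurrence p_i = a_i*p_{i-1} + p_{i-2}, q_i = a_i*q_{i-1} + q_{i-2} with p_{-2}=0, p_{-1}=1, q_{-2}=1, q_{-1}=0:
  i=0: a_0=4, p_0 = 4*1 + 0 = 4, q_0 = 4*0 + 1 = 1.
  i=1: a_1=8, p_1 = 8*4 + 1 = 33, q_1 = 8*1 + 0 = 8.
  i=2: a_2=8, p_2 = 8*33 + 4 = 268, q_2 = 8*8 + 1 = 65.
  i=3: a_3=5, p_3 = 5*268 + 33 = 1373, q_3 = 5*65 + 8 = 333.
  i=4: a_4=6, p_4 = 6*1373 + 268 = 8506, q_4 = 6*333 + 65 = 2063.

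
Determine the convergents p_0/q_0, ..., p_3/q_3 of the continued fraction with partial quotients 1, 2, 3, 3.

Using the convergent recurrence p_i = a_i*p_{i-1} + p_{i-2}, q_i = a_i*q_{i-1} + q_{i-2} with p_{-2}=0, p_{-1}=1, q_{-2}=1, q_{-1}=0:
  i=0: a_0=1, p_0 = 1*1 + 0 = 1, q_0 = 1*0 + 1 = 1.
  i=1: a_1=2, p_1 = 2*1 + 1 = 3, q_1 = 2*1 + 0 = 2.
  i=2: a_2=3, p_2 = 3*3 + 1 = 10, q_2 = 3*2 + 1 = 7.
  i=3: a_3=3, p_3 = 3*10 + 3 = 33, q_3 = 3*7 + 2 = 23.

1/1, 3/2, 10/7, 33/23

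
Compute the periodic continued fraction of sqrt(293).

Write x_i = (sqrt(293) + m_i)/d_i with (m_0, d_0) = (0, 1). a_0 = floor(sqrt(293)) = 17, since 17^2 = 289 <= 293 < 324 = 18^2.
Iterate m_{i+1} = d_i*a_i - m_i, d_{i+1} = (293 - m_{i+1}^2)/d_i, a_{i+1} = floor((a_0 + m_{i+1})/d_{i+1}):
  m_1 = 1*17 - 0 = 17, d_1 = (293 - 17^2)/1 = 4/1 = 4, a_1 = floor((17 + 17)/4) = 8.
  m_2 = 4*8 - 17 = 15, d_2 = (293 - 15^2)/4 = 68/4 = 17, a_2 = floor((17 + 15)/17) = 1.
  m_3 = 17*1 - 15 = 2, d_3 = (293 - 2^2)/17 = 289/17 = 17, a_3 = floor((17 + 2)/17) = 1.
  m_4 = 17*1 - 2 = 15, d_4 = (293 - 15^2)/17 = 68/17 = 4, a_4 = floor((17 + 15)/4) = 8.
  m_5 = 4*8 - 15 = 17, d_5 = (293 - 17^2)/4 = 4/4 = 1, a_5 = floor((17 + 17)/1) = 34.
  m_6 = 1*34 - 17 = 17, d_6 = (293 - 17^2)/1 = 4/1 = 4: (m_6, d_6) = (m_1, d_1) = (17, 4), so from here the quotients repeat a_1, ..., a_5; the period length is 5.
Hence the expansion of sqrt(293) is a_0 = 17 followed by the repeating block 8, 1, 1, 8, 34 (period 5).

[17; (8, 1, 1, 8, 34)]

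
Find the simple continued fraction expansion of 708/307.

[2; 3, 3, 1, 3, 6]

Run the Euclidean algorithm on 708 and 307; the successive quotients are the partial quotients a_0, a_1, ... (each step inverts the fractional part left over by the previous one):
  708 = 2*307 + 94, so a_0 = 2.
  307 = 3*94 + 25, so a_1 = 3.
  94 = 3*25 + 19, so a_2 = 3.
  25 = 1*19 + 6, so a_3 = 1.
  19 = 3*6 + 1, so a_4 = 3.
  6 = 6*1 + 0, so a_5 = 6.
The remainder reaches 0 after 6 divisions, so the expansion has 6 partial quotients, read off in order.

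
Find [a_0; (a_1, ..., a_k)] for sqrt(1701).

Write x_i = (sqrt(1701) + m_i)/d_i with (m_0, d_0) = (0, 1). a_0 = floor(sqrt(1701)) = 41, since 41^2 = 1681 <= 1701 < 1764 = 42^2.
Iterate m_{i+1} = d_i*a_i - m_i, d_{i+1} = (1701 - m_{i+1}^2)/d_i, a_{i+1} = floor((a_0 + m_{i+1})/d_{i+1}):
  m_1 = 1*41 - 0 = 41, d_1 = (1701 - 41^2)/1 = 20/1 = 20, a_1 = floor((41 + 41)/20) = 4.
  m_2 = 20*4 - 41 = 39, d_2 = (1701 - 39^2)/20 = 180/20 = 9, a_2 = floor((41 + 39)/9) = 8.
  m_3 = 9*8 - 39 = 33, d_3 = (1701 - 33^2)/9 = 612/9 = 68, a_3 = floor((41 + 33)/68) = 1.
  m_4 = 68*1 - 33 = 35, d_4 = (1701 - 35^2)/68 = 476/68 = 7, a_4 = floor((41 + 35)/7) = 10.
  m_5 = 7*10 - 35 = 35, d_5 = (1701 - 35^2)/7 = 476/7 = 68, a_5 = floor((41 + 35)/68) = 1.
  m_6 = 68*1 - 35 = 33, d_6 = (1701 - 33^2)/68 = 612/68 = 9, a_6 = floor((41 + 33)/9) = 8.
  m_7 = 9*8 - 33 = 39, d_7 = (1701 - 39^2)/9 = 180/9 = 20, a_7 = floor((41 + 39)/20) = 4.
  m_8 = 20*4 - 39 = 41, d_8 = (1701 - 41^2)/20 = 20/20 = 1, a_8 = floor((41 + 41)/1) = 82.
  m_9 = 1*82 - 41 = 41, d_9 = (1701 - 41^2)/1 = 20/1 = 20: (m_9, d_9) = (m_1, d_1) = (41, 20), so from here the quotients repeat a_1, ..., a_8; the period length is 8.
Hence the expansion of sqrt(1701) is a_0 = 41 followed by the repeating block 4, 8, 1, 10, 1, 8, 4, 82 (period 8).

[41; (4, 8, 1, 10, 1, 8, 4, 82)]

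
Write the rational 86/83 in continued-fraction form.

Run the Euclidean algorithm on 86 and 83; the successive quotients are the partial quotients a_0, a_1, ... (each step inverts the fractional part left over by the previous one):
  86 = 1*83 + 3, so a_0 = 1.
  83 = 27*3 + 2, so a_1 = 27.
  3 = 1*2 + 1, so a_2 = 1.
  2 = 2*1 + 0, so a_3 = 2.
The remainder reaches 0 after 4 divisions, so the expansion has 4 partial quotients, read off in order.

[1; 27, 1, 2]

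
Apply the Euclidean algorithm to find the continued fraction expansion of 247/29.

Run the Euclidean algorithm on 247 and 29; the successive quotients are the partial quotients a_0, a_1, ... (each step inverts the fractional part left over by the previous one):
  247 = 8*29 + 15, so a_0 = 8.
  29 = 1*15 + 14, so a_1 = 1.
  15 = 1*14 + 1, so a_2 = 1.
  14 = 14*1 + 0, so a_3 = 14.
The remainder reaches 0 after 4 divisions, so the expansion has 4 partial quotients, read off in order.

[8; 1, 1, 14]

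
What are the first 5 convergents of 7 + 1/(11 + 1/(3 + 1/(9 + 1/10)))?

Using the convergent recurrence p_i = a_i*p_{i-1} + p_{i-2}, q_i = a_i*q_{i-1} + q_{i-2} with p_{-2}=0, p_{-1}=1, q_{-2}=1, q_{-1}=0:
  i=0: a_0=7, p_0 = 7*1 + 0 = 7, q_0 = 7*0 + 1 = 1.
  i=1: a_1=11, p_1 = 11*7 + 1 = 78, q_1 = 11*1 + 0 = 11.
  i=2: a_2=3, p_2 = 3*78 + 7 = 241, q_2 = 3*11 + 1 = 34.
  i=3: a_3=9, p_3 = 9*241 + 78 = 2247, q_3 = 9*34 + 11 = 317.
  i=4: a_4=10, p_4 = 10*2247 + 241 = 22711, q_4 = 10*317 + 34 = 3204.

7/1, 78/11, 241/34, 2247/317, 22711/3204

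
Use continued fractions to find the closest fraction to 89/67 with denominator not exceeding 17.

4/3

Expand x = 89/67 as a continued fraction with the Euclidean algorithm:
  89 = 1*67 + 22, so a_0 = 1.
  67 = 3*22 + 1, so a_1 = 3.
  22 = 22*1 + 0, so a_2 = 22.
so x = [1; 3, 22].
Convergents (p_i = a_i*p_{i-1} + p_{i-2}, q_i = a_i*q_{i-1} + q_{i-2} with p_{-2}=0, p_{-1}=1, q_{-2}=1, q_{-1}=0), until the denominator exceeds 17:
  i=0: a_0=1, p_0 = 1*1 + 0 = 1, q_0 = 1*0 + 1 = 1.
  i=1: a_1=3, p_1 = 3*1 + 1 = 4, q_1 = 3*1 + 0 = 3.
  i=2: a_2=22, p_2 = 22*4 + 1 = 89, q_2 = 22*3 + 1 = 67.
q_2 = 67 > 17, so the last convergent with denominator <= 17 is p_1/q_1 = 4/3.
The closest fraction with denominator <= 17 is either p_1/q_1 or the intermediate fraction (k*p_1 + p_0)/(k*q_1 + q_0) with the largest k >= 1 whose denominator stays <= 17; these approach x as k grows, and every other convergent or intermediate fraction in range is farther away.
Largest k: floor((17 - q_0)/q_1) = floor((17 - 1)/3) = 5.
That gives (5*4 + 1)/(5*3 + 1) = 21/16.
Compare the errors: |x - 4/3| = |89*3 - 4*67|/(67*3) = 1/201, and |x - 21/16| = |89*16 - 21*67|/(67*16) = 17/1072.
Cross-multiplying, 1*1072 = 1072 < 3417 = 17*201, so 1/201 is smaller: the convergent 4/3 is closer to x than 21/16.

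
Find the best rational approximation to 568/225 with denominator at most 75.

Expand x = 568/225 as a continued fraction with the Euclidean algorithm:
  568 = 2*225 + 118, so a_0 = 2.
  225 = 1*118 + 107, so a_1 = 1.
  118 = 1*107 + 11, so a_2 = 1.
  107 = 9*11 + 8, so a_3 = 9.
  11 = 1*8 + 3, so a_4 = 1.
  8 = 2*3 + 2, so a_5 = 2.
  3 = 1*2 + 1, so a_6 = 1.
  2 = 2*1 + 0, so a_7 = 2.
so x = [2; 1, 1, 9, 1, 2, 1, 2].
Convergents (p_i = a_i*p_{i-1} + p_{i-2}, q_i = a_i*q_{i-1} + q_{i-2} with p_{-2}=0, p_{-1}=1, q_{-2}=1, q_{-1}=0), until the denominator exceeds 75:
  i=0: a_0=2, p_0 = 2*1 + 0 = 2, q_0 = 2*0 + 1 = 1.
  i=1: a_1=1, p_1 = 1*2 + 1 = 3, q_1 = 1*1 + 0 = 1.
  i=2: a_2=1, p_2 = 1*3 + 2 = 5, q_2 = 1*1 + 1 = 2.
  i=3: a_3=9, p_3 = 9*5 + 3 = 48, q_3 = 9*2 + 1 = 19.
  i=4: a_4=1, p_4 = 1*48 + 5 = 53, q_4 = 1*19 + 2 = 21.
  i=5: a_5=2, p_5 = 2*53 + 48 = 154, q_5 = 2*21 + 19 = 61.
  i=6: a_6=1, p_6 = 1*154 + 53 = 207, q_6 = 1*61 + 21 = 82.
q_6 = 82 > 75, so the last convergent with denominator <= 75 is p_5/q_5 = 154/61.
The closest fraction with denominator <= 75 is either p_5/q_5 or the intermediate fraction (k*p_5 + p_4)/(k*q_5 + q_4) with the largest k >= 1 whose denominator stays <= 75; these approach x as k grows, and every other convergent or intermediate fraction in range is farther away.
Largest k: floor((75 - q_4)/q_5) = floor((75 - 21)/61) = 0.
Since k = 0, no intermediate fraction beyond p_5/q_5 has denominator <= 75, so the convergent 154/61 is the closest (its error is |568*61 - 154*225|/(225*61) = 2/13725).

154/61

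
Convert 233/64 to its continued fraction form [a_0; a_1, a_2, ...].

Run the Euclidean algorithm on 233 and 64; the successive quotients are the partial quotients a_0, a_1, ... (each step inverts the fractional part left over by the previous one):
  233 = 3*64 + 41, so a_0 = 3.
  64 = 1*41 + 23, so a_1 = 1.
  41 = 1*23 + 18, so a_2 = 1.
  23 = 1*18 + 5, so a_3 = 1.
  18 = 3*5 + 3, so a_4 = 3.
  5 = 1*3 + 2, so a_5 = 1.
  3 = 1*2 + 1, so a_6 = 1.
  2 = 2*1 + 0, so a_7 = 2.
The remainder reaches 0 after 8 divisions, so the expansion has 8 partial quotients, read off in order.

[3; 1, 1, 1, 3, 1, 1, 2]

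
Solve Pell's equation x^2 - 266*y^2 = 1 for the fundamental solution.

First expand sqrt(266) as a continued fraction. With x_i = (sqrt(266) + m_i)/d_i and (m_0, d_0) = (0, 1): a_0 = floor(sqrt(266)) = 16, since 16^2 = 256 <= 266 < 289 = 17^2.
Iterate m_{i+1} = d_i*a_i - m_i, d_{i+1} = (266 - m_{i+1}^2)/d_i, a_{i+1} = floor((a_0 + m_{i+1})/d_{i+1}):
  m_1 = 1*16 - 0 = 16, d_1 = (266 - 16^2)/1 = 10/1 = 10, a_1 = floor((16 + 16)/10) = 3.
  m_2 = 10*3 - 16 = 14, d_2 = (266 - 14^2)/10 = 70/10 = 7, a_2 = floor((16 + 14)/7) = 4.
  m_3 = 7*4 - 14 = 14, d_3 = (266 - 14^2)/7 = 70/7 = 10, a_3 = floor((16 + 14)/10) = 3.
  m_4 = 10*3 - 14 = 16, d_4 = (266 - 16^2)/10 = 10/10 = 1, a_4 = floor((16 + 16)/1) = 32.
  m_5 = 1*32 - 16 = 16, d_5 = (266 - 16^2)/1 = 10/1 = 10: (m_5, d_5) = (m_1, d_1) = (16, 10), so from here the quotients repeat a_1, ..., a_4; the period length is 4.
So sqrt(266) = [16; (3, 4, 3, 32)] with period length k = 4.
k is even, so the fundamental solution of x^2 - 266y^2 = 1 is (p_{k-1}, q_{k-1}) = (p_3, q_3); compute convergents through index 3.
Convergents (p_i = a_i*p_{i-1} + p_{i-2}, q_i = a_i*q_{i-1} + q_{i-2} with p_{-2}=0, p_{-1}=1, q_{-2}=1, q_{-1}=0):
  i=0: a_0=16, p_0 = 16*1 + 0 = 16, q_0 = 16*0 + 1 = 1.
  i=1: a_1=3, p_1 = 3*16 + 1 = 49, q_1 = 3*1 + 0 = 3.
  i=2: a_2=4, p_2 = 4*49 + 16 = 212, q_2 = 4*3 + 1 = 13.
  i=3: a_3=3, p_3 = 3*212 + 49 = 685, q_3 = 3*13 + 3 = 42.
Check: 685^2 - 266*42^2 = 469225 - 469224 = 1, so (x, y) = (685, 42) solves the equation, and by the theorem it is the least positive solution.

(x, y) = (685, 42)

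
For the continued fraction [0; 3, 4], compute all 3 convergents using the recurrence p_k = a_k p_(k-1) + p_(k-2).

0/1, 1/3, 4/13

Using the convergent recurrence p_i = a_i*p_{i-1} + p_{i-2}, q_i = a_i*q_{i-1} + q_{i-2} with p_{-2}=0, p_{-1}=1, q_{-2}=1, q_{-1}=0:
  i=0: a_0=0, p_0 = 0*1 + 0 = 0, q_0 = 0*0 + 1 = 1.
  i=1: a_1=3, p_1 = 3*0 + 1 = 1, q_1 = 3*1 + 0 = 3.
  i=2: a_2=4, p_2 = 4*1 + 0 = 4, q_2 = 4*3 + 1 = 13.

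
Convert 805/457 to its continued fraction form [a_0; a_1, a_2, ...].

Run the Euclidean algorithm on 805 and 457; the successive quotients are the partial quotients a_0, a_1, ... (each step inverts the fractional part left over by the previous one):
  805 = 1*457 + 348, so a_0 = 1.
  457 = 1*348 + 109, so a_1 = 1.
  348 = 3*109 + 21, so a_2 = 3.
  109 = 5*21 + 4, so a_3 = 5.
  21 = 5*4 + 1, so a_4 = 5.
  4 = 4*1 + 0, so a_5 = 4.
The remainder reaches 0 after 6 divisions, so the expansion has 6 partial quotients, read off in order.

[1; 1, 3, 5, 5, 4]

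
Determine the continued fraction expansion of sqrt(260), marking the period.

[16; (8, 32)]

Write x_i = (sqrt(260) + m_i)/d_i with (m_0, d_0) = (0, 1). a_0 = floor(sqrt(260)) = 16, since 16^2 = 256 <= 260 < 289 = 17^2.
Iterate m_{i+1} = d_i*a_i - m_i, d_{i+1} = (260 - m_{i+1}^2)/d_i, a_{i+1} = floor((a_0 + m_{i+1})/d_{i+1}):
  m_1 = 1*16 - 0 = 16, d_1 = (260 - 16^2)/1 = 4/1 = 4, a_1 = floor((16 + 16)/4) = 8.
  m_2 = 4*8 - 16 = 16, d_2 = (260 - 16^2)/4 = 4/4 = 1, a_2 = floor((16 + 16)/1) = 32.
  m_3 = 1*32 - 16 = 16, d_3 = (260 - 16^2)/1 = 4/1 = 4: (m_3, d_3) = (m_1, d_1) = (16, 4), so from here the quotients repeat a_1, a_2; the period length is 2.
Hence the expansion of sqrt(260) is a_0 = 16 followed by the repeating block 8, 32 (period 2).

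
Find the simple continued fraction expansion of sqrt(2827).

[53; (5, 1, 8, 1, 5, 106)]

Write x_i = (sqrt(2827) + m_i)/d_i with (m_0, d_0) = (0, 1). a_0 = floor(sqrt(2827)) = 53, since 53^2 = 2809 <= 2827 < 2916 = 54^2.
Iterate m_{i+1} = d_i*a_i - m_i, d_{i+1} = (2827 - m_{i+1}^2)/d_i, a_{i+1} = floor((a_0 + m_{i+1})/d_{i+1}):
  m_1 = 1*53 - 0 = 53, d_1 = (2827 - 53^2)/1 = 18/1 = 18, a_1 = floor((53 + 53)/18) = 5.
  m_2 = 18*5 - 53 = 37, d_2 = (2827 - 37^2)/18 = 1458/18 = 81, a_2 = floor((53 + 37)/81) = 1.
  m_3 = 81*1 - 37 = 44, d_3 = (2827 - 44^2)/81 = 891/81 = 11, a_3 = floor((53 + 44)/11) = 8.
  m_4 = 11*8 - 44 = 44, d_4 = (2827 - 44^2)/11 = 891/11 = 81, a_4 = floor((53 + 44)/81) = 1.
  m_5 = 81*1 - 44 = 37, d_5 = (2827 - 37^2)/81 = 1458/81 = 18, a_5 = floor((53 + 37)/18) = 5.
  m_6 = 18*5 - 37 = 53, d_6 = (2827 - 53^2)/18 = 18/18 = 1, a_6 = floor((53 + 53)/1) = 106.
  m_7 = 1*106 - 53 = 53, d_7 = (2827 - 53^2)/1 = 18/1 = 18: (m_7, d_7) = (m_1, d_1) = (53, 18), so from here the quotients repeat a_1, ..., a_6; the period length is 6.
Hence the expansion of sqrt(2827) is a_0 = 53 followed by the repeating block 5, 1, 8, 1, 5, 106 (period 6).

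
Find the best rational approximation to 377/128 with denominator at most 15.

44/15

Expand x = 377/128 as a continued fraction with the Euclidean algorithm:
  377 = 2*128 + 121, so a_0 = 2.
  128 = 1*121 + 7, so a_1 = 1.
  121 = 17*7 + 2, so a_2 = 17.
  7 = 3*2 + 1, so a_3 = 3.
  2 = 2*1 + 0, so a_4 = 2.
so x = [2; 1, 17, 3, 2].
Convergents (p_i = a_i*p_{i-1} + p_{i-2}, q_i = a_i*q_{i-1} + q_{i-2} with p_{-2}=0, p_{-1}=1, q_{-2}=1, q_{-1}=0), until the denominator exceeds 15:
  i=0: a_0=2, p_0 = 2*1 + 0 = 2, q_0 = 2*0 + 1 = 1.
  i=1: a_1=1, p_1 = 1*2 + 1 = 3, q_1 = 1*1 + 0 = 1.
  i=2: a_2=17, p_2 = 17*3 + 2 = 53, q_2 = 17*1 + 1 = 18.
q_2 = 18 > 15, so the last convergent with denominator <= 15 is p_1/q_1 = 3/1.
The closest fraction with denominator <= 15 is either p_1/q_1 or the intermediate fraction (k*p_1 + p_0)/(k*q_1 + q_0) with the largest k >= 1 whose denominator stays <= 15; these approach x as k grows, and every other convergent or intermediate fraction in range is farther away.
Largest k: floor((15 - q_0)/q_1) = floor((15 - 1)/1) = 14.
That gives (14*3 + 2)/(14*1 + 1) = 44/15.
Compare the errors: |x - 3/1| = |377*1 - 3*128|/(128*1) = 7/128, and |x - 44/15| = |377*15 - 44*128|/(128*15) = 23/1920.
Cross-multiplying, 23*128 = 2944 < 13440 = 7*1920, so 23/1920 is smaller: the intermediate fraction 44/15 is closer to x than 3/1.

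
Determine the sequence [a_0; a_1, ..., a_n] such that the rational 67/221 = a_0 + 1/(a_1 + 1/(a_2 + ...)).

[0; 3, 3, 2, 1, 6]

Run the Euclidean algorithm on 67 and 221; the successive quotients are the partial quotients a_0, a_1, ... (each step inverts the fractional part left over by the previous one):
  67 = 0*221 + 67, so a_0 = 0.
  221 = 3*67 + 20, so a_1 = 3.
  67 = 3*20 + 7, so a_2 = 3.
  20 = 2*7 + 6, so a_3 = 2.
  7 = 1*6 + 1, so a_4 = 1.
  6 = 6*1 + 0, so a_5 = 6.
The remainder reaches 0 after 6 divisions, so the expansion has 6 partial quotients, read off in order.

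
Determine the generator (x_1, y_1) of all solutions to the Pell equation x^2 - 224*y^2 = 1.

First expand sqrt(224) as a continued fraction. With x_i = (sqrt(224) + m_i)/d_i and (m_0, d_0) = (0, 1): a_0 = floor(sqrt(224)) = 14, since 14^2 = 196 <= 224 < 225 = 15^2.
Iterate m_{i+1} = d_i*a_i - m_i, d_{i+1} = (224 - m_{i+1}^2)/d_i, a_{i+1} = floor((a_0 + m_{i+1})/d_{i+1}):
  m_1 = 1*14 - 0 = 14, d_1 = (224 - 14^2)/1 = 28/1 = 28, a_1 = floor((14 + 14)/28) = 1.
  m_2 = 28*1 - 14 = 14, d_2 = (224 - 14^2)/28 = 28/28 = 1, a_2 = floor((14 + 14)/1) = 28.
  m_3 = 1*28 - 14 = 14, d_3 = (224 - 14^2)/1 = 28/1 = 28: (m_3, d_3) = (m_1, d_1) = (14, 28), so from here the quotients repeat a_1, a_2; the period length is 2.
So sqrt(224) = [14; (1, 28)] with period length k = 2.
k is even, so the fundamental solution of x^2 - 224y^2 = 1 is (p_{k-1}, q_{k-1}) = (p_1, q_1); compute convergents through index 1.
Convergents (p_i = a_i*p_{i-1} + p_{i-2}, q_i = a_i*q_{i-1} + q_{i-2} with p_{-2}=0, p_{-1}=1, q_{-2}=1, q_{-1}=0):
  i=0: a_0=14, p_0 = 14*1 + 0 = 14, q_0 = 14*0 + 1 = 1.
  i=1: a_1=1, p_1 = 1*14 + 1 = 15, q_1 = 1*1 + 0 = 1.
Check: 15^2 - 224*1^2 = 225 - 224 = 1, so (x, y) = (15, 1) solves the equation, and by the theorem it is the least positive solution.

(x, y) = (15, 1)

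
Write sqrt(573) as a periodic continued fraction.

Write x_i = (sqrt(573) + m_i)/d_i with (m_0, d_0) = (0, 1). a_0 = floor(sqrt(573)) = 23, since 23^2 = 529 <= 573 < 576 = 24^2.
Iterate m_{i+1} = d_i*a_i - m_i, d_{i+1} = (573 - m_{i+1}^2)/d_i, a_{i+1} = floor((a_0 + m_{i+1})/d_{i+1}):
  m_1 = 1*23 - 0 = 23, d_1 = (573 - 23^2)/1 = 44/1 = 44, a_1 = floor((23 + 23)/44) = 1.
  m_2 = 44*1 - 23 = 21, d_2 = (573 - 21^2)/44 = 132/44 = 3, a_2 = floor((23 + 21)/3) = 14.
  m_3 = 3*14 - 21 = 21, d_3 = (573 - 21^2)/3 = 132/3 = 44, a_3 = floor((23 + 21)/44) = 1.
  m_4 = 44*1 - 21 = 23, d_4 = (573 - 23^2)/44 = 44/44 = 1, a_4 = floor((23 + 23)/1) = 46.
  m_5 = 1*46 - 23 = 23, d_5 = (573 - 23^2)/1 = 44/1 = 44: (m_5, d_5) = (m_1, d_1) = (23, 44), so from here the quotients repeat a_1, ..., a_4; the period length is 4.
Hence the expansion of sqrt(573) is a_0 = 23 followed by the repeating block 1, 14, 1, 46 (period 4).

[23; (1, 14, 1, 46)]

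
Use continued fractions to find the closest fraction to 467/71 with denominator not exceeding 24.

Expand x = 467/71 as a continued fraction with the Euclidean algorithm:
  467 = 6*71 + 41, so a_0 = 6.
  71 = 1*41 + 30, so a_1 = 1.
  41 = 1*30 + 11, so a_2 = 1.
  30 = 2*11 + 8, so a_3 = 2.
  11 = 1*8 + 3, so a_4 = 1.
  8 = 2*3 + 2, so a_5 = 2.
  3 = 1*2 + 1, so a_6 = 1.
  2 = 2*1 + 0, so a_7 = 2.
so x = [6; 1, 1, 2, 1, 2, 1, 2].
Convergents (p_i = a_i*p_{i-1} + p_{i-2}, q_i = a_i*q_{i-1} + q_{i-2} with p_{-2}=0, p_{-1}=1, q_{-2}=1, q_{-1}=0), until the denominator exceeds 24:
  i=0: a_0=6, p_0 = 6*1 + 0 = 6, q_0 = 6*0 + 1 = 1.
  i=1: a_1=1, p_1 = 1*6 + 1 = 7, q_1 = 1*1 + 0 = 1.
  i=2: a_2=1, p_2 = 1*7 + 6 = 13, q_2 = 1*1 + 1 = 2.
  i=3: a_3=2, p_3 = 2*13 + 7 = 33, q_3 = 2*2 + 1 = 5.
  i=4: a_4=1, p_4 = 1*33 + 13 = 46, q_4 = 1*5 + 2 = 7.
  i=5: a_5=2, p_5 = 2*46 + 33 = 125, q_5 = 2*7 + 5 = 19.
  i=6: a_6=1, p_6 = 1*125 + 46 = 171, q_6 = 1*19 + 7 = 26.
q_6 = 26 > 24, so the last convergent with denominator <= 24 is p_5/q_5 = 125/19.
The closest fraction with denominator <= 24 is either p_5/q_5 or the intermediate fraction (k*p_5 + p_4)/(k*q_5 + q_4) with the largest k >= 1 whose denominator stays <= 24; these approach x as k grows, and every other convergent or intermediate fraction in range is farther away.
Largest k: floor((24 - q_4)/q_5) = floor((24 - 7)/19) = 0.
Since k = 0, no intermediate fraction beyond p_5/q_5 has denominator <= 24, so the convergent 125/19 is the closest (its error is |467*19 - 125*71|/(71*19) = 2/1349).

125/19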